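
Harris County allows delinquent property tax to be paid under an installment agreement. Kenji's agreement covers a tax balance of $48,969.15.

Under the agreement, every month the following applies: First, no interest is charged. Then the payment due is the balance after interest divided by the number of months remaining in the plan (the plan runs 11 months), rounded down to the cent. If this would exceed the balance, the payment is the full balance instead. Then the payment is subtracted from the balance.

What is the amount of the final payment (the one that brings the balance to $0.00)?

$4,451.75

Month 1: opening $48,969.15; payment $4,451.74; balance $44,517.41
Month 2: opening $44,517.41; payment $4,451.74; balance $40,065.67
Month 3: opening $40,065.67; payment $4,451.74; balance $35,613.93
Month 4: opening $35,613.93; payment $4,451.74; balance $31,162.19
Month 5: opening $31,162.19; payment $4,451.74; balance $26,710.45
Month 6: opening $26,710.45; payment $4,451.74; balance $22,258.71
Month 7: opening $22,258.71; payment $4,451.74; balance $17,806.97
Month 8: opening $17,806.97; payment $4,451.74; balance $13,355.23
Month 9: opening $13,355.23; payment $4,451.74; balance $8,903.49
Month 10: opening $8,903.49; payment $4,451.74; balance $4,451.75
Month 11: opening $4,451.75; payment $4,451.75; balance $0.00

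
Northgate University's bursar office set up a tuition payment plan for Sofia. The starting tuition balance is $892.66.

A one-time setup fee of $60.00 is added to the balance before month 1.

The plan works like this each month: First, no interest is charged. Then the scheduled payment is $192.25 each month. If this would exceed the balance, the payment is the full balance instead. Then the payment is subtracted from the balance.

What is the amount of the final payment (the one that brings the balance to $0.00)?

Month 1: $952.66 − $192.25 → $760.41
Month 2: $760.41 − $192.25 → $568.16
Month 3: $568.16 − $192.25 → $375.91
Month 4: $375.91 − $192.25 → $183.66
Month 5: $183.66 − $183.66 → $0.00

$183.66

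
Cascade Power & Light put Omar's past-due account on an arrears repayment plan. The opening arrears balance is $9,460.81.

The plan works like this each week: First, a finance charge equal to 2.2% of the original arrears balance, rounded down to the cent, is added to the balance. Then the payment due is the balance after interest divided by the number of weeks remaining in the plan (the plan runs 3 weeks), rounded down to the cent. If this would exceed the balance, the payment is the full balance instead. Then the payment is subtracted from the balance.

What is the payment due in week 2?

Week 1: $9,460.81 +$208.13 interest = $9,668.94; pay $3,222.98 → $6,445.96
Week 2: $6,445.96 +$208.13 interest = $6,654.09; pay $3,327.04 → $3,327.05

$3,327.04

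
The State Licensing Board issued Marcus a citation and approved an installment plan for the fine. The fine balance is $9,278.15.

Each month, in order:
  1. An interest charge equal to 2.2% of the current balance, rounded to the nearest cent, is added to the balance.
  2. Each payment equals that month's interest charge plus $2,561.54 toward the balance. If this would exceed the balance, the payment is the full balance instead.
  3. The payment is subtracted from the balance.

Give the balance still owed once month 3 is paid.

$1,593.53

Month 1: opening $9,278.15; interest $204.12 → $9,482.27; payment $2,765.66; balance $6,716.61
Month 2: opening $6,716.61; interest $147.77 → $6,864.38; payment $2,709.31; balance $4,155.07
Month 3: opening $4,155.07; interest $91.41 → $4,246.48; payment $2,652.95; balance $1,593.53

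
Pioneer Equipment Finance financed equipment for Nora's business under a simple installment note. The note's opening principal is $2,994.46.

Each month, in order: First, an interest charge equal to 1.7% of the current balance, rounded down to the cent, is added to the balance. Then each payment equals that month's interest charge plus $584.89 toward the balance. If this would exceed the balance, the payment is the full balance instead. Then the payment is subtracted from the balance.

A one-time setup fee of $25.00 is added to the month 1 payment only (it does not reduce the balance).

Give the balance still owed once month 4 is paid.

$654.90

Month 1: opening $2,994.46; interest $50.90 → $3,045.36; payment $635.79 (+ $25.00 fee); balance $2,409.57
Month 2: opening $2,409.57; interest $40.96 → $2,450.53; payment $625.85; balance $1,824.68
Month 3: opening $1,824.68; interest $31.01 → $1,855.69; payment $615.90; balance $1,239.79
Month 4: opening $1,239.79; interest $21.07 → $1,260.86; payment $605.96; balance $654.90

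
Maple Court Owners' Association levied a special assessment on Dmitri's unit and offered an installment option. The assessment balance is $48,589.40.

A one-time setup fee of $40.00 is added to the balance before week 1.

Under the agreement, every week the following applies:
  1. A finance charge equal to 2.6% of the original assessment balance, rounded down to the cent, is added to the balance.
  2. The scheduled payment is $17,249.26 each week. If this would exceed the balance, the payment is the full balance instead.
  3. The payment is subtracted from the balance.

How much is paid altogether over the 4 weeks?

$53,682.68

Week 1: $48,629.40 +$1,263.32 interest = $49,892.72; pay $17,249.26 → $32,643.46
Week 2: $32,643.46 +$1,263.32 interest = $33,906.78; pay $17,249.26 → $16,657.52
Week 3: $16,657.52 +$1,263.32 interest = $17,920.84; pay $17,249.26 → $671.58
Week 4: $671.58 +$1,263.32 interest = $1,934.90; pay $1,934.90 → $0.00
Total paid: $53,682.68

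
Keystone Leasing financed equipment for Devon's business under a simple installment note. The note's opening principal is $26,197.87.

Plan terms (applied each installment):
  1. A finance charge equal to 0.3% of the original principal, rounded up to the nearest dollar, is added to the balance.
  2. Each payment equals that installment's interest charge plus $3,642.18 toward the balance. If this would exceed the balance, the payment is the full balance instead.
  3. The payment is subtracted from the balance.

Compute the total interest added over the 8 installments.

Installment 1: $26,197.87 +$79.00 interest = $26,276.87; pay $3,721.18 → $22,555.69
Installment 2: $22,555.69 +$79.00 interest = $22,634.69; pay $3,721.18 → $18,913.51
Installment 3: $18,913.51 +$79.00 interest = $18,992.51; pay $3,721.18 → $15,271.33
Installment 4: $15,271.33 +$79.00 interest = $15,350.33; pay $3,721.18 → $11,629.15
Installment 5: $11,629.15 +$79.00 interest = $11,708.15; pay $3,721.18 → $7,986.97
Installment 6: $7,986.97 +$79.00 interest = $8,065.97; pay $3,721.18 → $4,344.79
Installment 7: $4,344.79 +$79.00 interest = $4,423.79; pay $3,721.18 → $702.61
Installment 8: $702.61 +$79.00 interest = $781.61; pay $781.61 → $0.00
Total interest: $79.00 + $79.00 + $79.00 + $79.00 + $79.00 + $79.00 + $79.00 + $79.00 = $632.00

$632.00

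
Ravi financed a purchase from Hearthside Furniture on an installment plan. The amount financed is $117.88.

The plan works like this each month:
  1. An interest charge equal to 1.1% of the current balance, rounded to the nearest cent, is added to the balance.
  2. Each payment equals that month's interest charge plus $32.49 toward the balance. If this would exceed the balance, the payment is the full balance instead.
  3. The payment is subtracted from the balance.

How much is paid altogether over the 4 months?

# | Opening | Interest | Payment | End bal
1 | $117.88 | $1.30 | $33.79 | $85.39
2 | $85.39 | $0.94 | $33.43 | $52.90
3 | $52.90 | $0.58 | $33.07 | $20.41
4 | $20.41 | $0.22 | $20.63 | $0.00
Total paid: $120.92

$120.92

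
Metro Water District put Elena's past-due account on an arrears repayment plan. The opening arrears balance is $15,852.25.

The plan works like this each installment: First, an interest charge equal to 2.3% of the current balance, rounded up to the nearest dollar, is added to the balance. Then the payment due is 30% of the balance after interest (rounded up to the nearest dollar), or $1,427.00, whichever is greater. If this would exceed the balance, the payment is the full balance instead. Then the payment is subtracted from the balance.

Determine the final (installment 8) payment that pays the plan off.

$85.25

# | Opening | Interest | Payment | End bal
1 | $15,852.25 | $365.00 | $4,866.00 | $11,351.25
2 | $11,351.25 | $262.00 | $3,484.00 | $8,129.25
3 | $8,129.25 | $187.00 | $2,495.00 | $5,821.25
4 | $5,821.25 | $134.00 | $1,787.00 | $4,168.25
5 | $4,168.25 | $96.00 | $1,427.00 | $2,837.25
6 | $2,837.25 | $66.00 | $1,427.00 | $1,476.25
7 | $1,476.25 | $34.00 | $1,427.00 | $83.25
8 | $83.25 | $2.00 | $85.25 | $0.00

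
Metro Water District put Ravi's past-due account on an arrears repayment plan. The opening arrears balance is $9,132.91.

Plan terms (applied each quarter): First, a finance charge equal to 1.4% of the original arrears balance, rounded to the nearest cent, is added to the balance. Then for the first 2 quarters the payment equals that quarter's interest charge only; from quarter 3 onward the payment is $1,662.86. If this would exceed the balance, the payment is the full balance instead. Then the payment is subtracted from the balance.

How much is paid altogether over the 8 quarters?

# | Opening | Interest | Payment | End bal
1 | $9,132.91 | $127.86 | $127.86 | $9,132.91
2 | $9,132.91 | $127.86 | $127.86 | $9,132.91
3 | $9,132.91 | $127.86 | $1,662.86 | $7,597.91
4 | $7,597.91 | $127.86 | $1,662.86 | $6,062.91
5 | $6,062.91 | $127.86 | $1,662.86 | $4,527.91
6 | $4,527.91 | $127.86 | $1,662.86 | $2,992.91
7 | $2,992.91 | $127.86 | $1,662.86 | $1,457.91
8 | $1,457.91 | $127.86 | $1,585.77 | $0.00
Total paid: $10,155.79

$10,155.79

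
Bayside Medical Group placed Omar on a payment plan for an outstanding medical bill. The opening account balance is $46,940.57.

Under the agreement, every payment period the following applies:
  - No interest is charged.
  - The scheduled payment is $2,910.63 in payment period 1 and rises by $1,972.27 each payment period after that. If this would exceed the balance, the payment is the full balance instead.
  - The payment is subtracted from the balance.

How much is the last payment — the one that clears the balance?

$12,664.72

Payment period 1: opening $46,940.57; payment $2,910.63; balance $44,029.94
Payment period 2: opening $44,029.94; payment $4,882.90; balance $39,147.04
Payment period 3: opening $39,147.04; payment $6,855.17; balance $32,291.87
Payment period 4: opening $32,291.87; payment $8,827.44; balance $23,464.43
Payment period 5: opening $23,464.43; payment $10,799.71; balance $12,664.72
Payment period 6: opening $12,664.72; payment $12,664.72; balance $0.00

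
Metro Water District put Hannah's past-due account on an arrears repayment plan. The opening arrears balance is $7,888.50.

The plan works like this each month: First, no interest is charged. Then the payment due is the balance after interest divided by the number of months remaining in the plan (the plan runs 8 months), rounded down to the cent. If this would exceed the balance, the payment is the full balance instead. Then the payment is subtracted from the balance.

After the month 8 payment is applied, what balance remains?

Month 1: opening $7,888.50; payment $986.06; balance $6,902.44
Month 2: opening $6,902.44; payment $986.06; balance $5,916.38
Month 3: opening $5,916.38; payment $986.06; balance $4,930.32
Month 4: opening $4,930.32; payment $986.06; balance $3,944.26
Month 5: opening $3,944.26; payment $986.06; balance $2,958.20
Month 6: opening $2,958.20; payment $986.06; balance $1,972.14
Month 7: opening $1,972.14; payment $986.07; balance $986.07
Month 8: opening $986.07; payment $986.07; balance $0.00

$0.00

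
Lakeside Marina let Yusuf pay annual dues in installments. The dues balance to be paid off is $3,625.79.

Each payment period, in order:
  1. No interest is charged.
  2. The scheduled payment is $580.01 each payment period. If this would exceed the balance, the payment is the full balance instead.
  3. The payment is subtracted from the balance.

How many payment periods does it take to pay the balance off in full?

Payment period 1: $3,625.79 − $580.01 → $3,045.78
Payment period 2: $3,045.78 − $580.01 → $2,465.77
Payment period 3: $2,465.77 − $580.01 → $1,885.76
Payment period 4: $1,885.76 − $580.01 → $1,305.75
Payment period 5: $1,305.75 − $580.01 → $725.74
Payment period 6: $725.74 − $580.01 → $145.73
Payment period 7: $145.73 − $145.73 → $0.00
Balance reaches $0.00 in payment period 7.

7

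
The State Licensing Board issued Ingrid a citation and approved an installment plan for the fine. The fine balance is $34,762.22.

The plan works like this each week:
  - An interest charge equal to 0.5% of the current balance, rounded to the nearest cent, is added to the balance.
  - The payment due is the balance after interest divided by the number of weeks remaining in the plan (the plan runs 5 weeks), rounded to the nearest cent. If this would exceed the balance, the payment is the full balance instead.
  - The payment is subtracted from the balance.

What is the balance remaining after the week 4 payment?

$7,092.53

# | Opening | Interest | Payment | End bal
1 | $34,762.22 | $173.81 | $6,987.21 | $27,948.82
2 | $27,948.82 | $139.74 | $7,022.14 | $21,066.42
3 | $21,066.42 | $105.33 | $7,057.25 | $14,114.50
4 | $14,114.50 | $70.57 | $7,092.54 | $7,092.53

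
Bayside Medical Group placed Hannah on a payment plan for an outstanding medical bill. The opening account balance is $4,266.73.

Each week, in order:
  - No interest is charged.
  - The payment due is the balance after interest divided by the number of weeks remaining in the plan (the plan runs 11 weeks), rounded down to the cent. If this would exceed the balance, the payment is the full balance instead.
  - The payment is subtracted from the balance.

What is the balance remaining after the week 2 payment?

$3,490.97

Week 1: opening $4,266.73; payment $387.88; balance $3,878.85
Week 2: opening $3,878.85; payment $387.88; balance $3,490.97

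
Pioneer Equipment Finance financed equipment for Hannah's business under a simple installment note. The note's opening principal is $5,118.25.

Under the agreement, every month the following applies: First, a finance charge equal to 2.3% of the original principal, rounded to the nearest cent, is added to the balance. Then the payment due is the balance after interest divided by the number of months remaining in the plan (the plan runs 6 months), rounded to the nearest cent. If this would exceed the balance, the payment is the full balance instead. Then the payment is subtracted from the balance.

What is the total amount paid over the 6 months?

Month 1: $5,118.25 +$117.72 interest = $5,235.97; pay $872.66 → $4,363.31
Month 2: $4,363.31 +$117.72 interest = $4,481.03; pay $896.21 → $3,584.82
Month 3: $3,584.82 +$117.72 interest = $3,702.54; pay $925.64 → $2,776.90
Month 4: $2,776.90 +$117.72 interest = $2,894.62; pay $964.87 → $1,929.75
Month 5: $1,929.75 +$117.72 interest = $2,047.47; pay $1,023.74 → $1,023.73
Month 6: $1,023.73 +$117.72 interest = $1,141.45; pay $1,141.45 → $0.00
Total paid: $5,824.57

$5,824.57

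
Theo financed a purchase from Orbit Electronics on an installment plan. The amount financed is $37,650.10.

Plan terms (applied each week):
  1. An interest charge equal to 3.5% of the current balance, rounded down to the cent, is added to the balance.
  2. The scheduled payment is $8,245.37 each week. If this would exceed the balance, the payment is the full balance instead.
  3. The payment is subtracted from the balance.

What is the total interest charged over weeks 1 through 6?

Week 1: $37,650.10 +$1,317.75 interest = $38,967.85; pay $8,245.37 → $30,722.48
Week 2: $30,722.48 +$1,075.28 interest = $31,797.76; pay $8,245.37 → $23,552.39
Week 3: $23,552.39 +$824.33 interest = $24,376.72; pay $8,245.37 → $16,131.35
Week 4: $16,131.35 +$564.59 interest = $16,695.94; pay $8,245.37 → $8,450.57
Week 5: $8,450.57 +$295.76 interest = $8,746.33; pay $8,245.37 → $500.96
Week 6: $500.96 +$17.53 interest = $518.49; pay $518.49 → $0.00
Total interest: $1,317.75 + $1,075.28 + $824.33 + $564.59 + $295.76 + $17.53 = $4,095.24

$4,095.24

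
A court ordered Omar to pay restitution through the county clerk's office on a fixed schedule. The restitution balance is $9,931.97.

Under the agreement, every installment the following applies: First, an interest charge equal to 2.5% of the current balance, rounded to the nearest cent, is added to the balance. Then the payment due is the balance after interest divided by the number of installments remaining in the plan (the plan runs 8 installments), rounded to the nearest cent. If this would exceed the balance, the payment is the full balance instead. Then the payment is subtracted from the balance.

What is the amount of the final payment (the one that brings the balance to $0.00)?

Installment 1: opening $9,931.97; interest $248.30 → $10,180.27; payment $1,272.53; balance $8,907.74
Installment 2: opening $8,907.74; interest $222.69 → $9,130.43; payment $1,304.35; balance $7,826.08
Installment 3: opening $7,826.08; interest $195.65 → $8,021.73; payment $1,336.96; balance $6,684.77
Installment 4: opening $6,684.77; interest $167.12 → $6,851.89; payment $1,370.38; balance $5,481.51
Installment 5: opening $5,481.51; interest $137.04 → $5,618.55; payment $1,404.64; balance $4,213.91
Installment 6: opening $4,213.91; interest $105.35 → $4,319.26; payment $1,439.75; balance $2,879.51
Installment 7: opening $2,879.51; interest $71.99 → $2,951.50; payment $1,475.75; balance $1,475.75
Installment 8: opening $1,475.75; interest $36.89 → $1,512.64; payment $1,512.64; balance $0.00

$1,512.64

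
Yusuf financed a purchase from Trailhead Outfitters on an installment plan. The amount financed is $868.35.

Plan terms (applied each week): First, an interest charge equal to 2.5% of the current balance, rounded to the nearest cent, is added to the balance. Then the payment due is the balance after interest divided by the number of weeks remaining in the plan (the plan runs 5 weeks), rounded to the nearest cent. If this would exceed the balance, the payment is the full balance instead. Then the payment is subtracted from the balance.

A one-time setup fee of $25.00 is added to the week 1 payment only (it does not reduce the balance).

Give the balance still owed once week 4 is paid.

# | Opening | Interest | Payment | Fee | End bal
1 | $868.35 | $21.71 | $178.01 | $25.00 | $712.05
2 | $712.05 | $17.80 | $182.46 | — | $547.39
3 | $547.39 | $13.68 | $187.02 | — | $374.05
4 | $374.05 | $9.35 | $191.70 | — | $191.70

$191.70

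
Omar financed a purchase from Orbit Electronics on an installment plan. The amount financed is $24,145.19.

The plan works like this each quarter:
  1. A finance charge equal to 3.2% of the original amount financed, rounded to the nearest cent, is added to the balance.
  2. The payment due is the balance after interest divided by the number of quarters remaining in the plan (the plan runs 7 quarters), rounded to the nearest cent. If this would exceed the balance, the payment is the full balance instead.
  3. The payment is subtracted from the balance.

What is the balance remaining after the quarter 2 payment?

Quarter 1: $24,145.19 +$772.65 interest = $24,917.84; pay $3,559.69 → $21,358.15
Quarter 2: $21,358.15 +$772.65 interest = $22,130.80; pay $3,688.47 → $18,442.33

$18,442.33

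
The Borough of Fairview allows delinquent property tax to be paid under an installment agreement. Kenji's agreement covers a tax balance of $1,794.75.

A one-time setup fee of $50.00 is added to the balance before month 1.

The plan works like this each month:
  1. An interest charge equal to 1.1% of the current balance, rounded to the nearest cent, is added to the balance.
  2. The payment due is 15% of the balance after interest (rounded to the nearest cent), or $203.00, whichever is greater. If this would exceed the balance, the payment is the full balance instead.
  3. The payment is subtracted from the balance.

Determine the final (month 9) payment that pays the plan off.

Month 1: opening $1,844.75; interest $20.29 → $1,865.04; payment $279.76; balance $1,585.28
Month 2: opening $1,585.28; interest $17.44 → $1,602.72; payment $240.41; balance $1,362.31
Month 3: opening $1,362.31; interest $14.99 → $1,377.30; payment $206.60; balance $1,170.70
Month 4: opening $1,170.70; interest $12.88 → $1,183.58; payment $203.00; balance $980.58
Month 5: opening $980.58; interest $10.79 → $991.37; payment $203.00; balance $788.37
Month 6: opening $788.37; interest $8.67 → $797.04; payment $203.00; balance $594.04
Month 7: opening $594.04; interest $6.53 → $600.57; payment $203.00; balance $397.57
Month 8: opening $397.57; interest $4.37 → $401.94; payment $203.00; balance $198.94
Month 9: opening $198.94; interest $2.19 → $201.13; payment $201.13; balance $0.00

$201.13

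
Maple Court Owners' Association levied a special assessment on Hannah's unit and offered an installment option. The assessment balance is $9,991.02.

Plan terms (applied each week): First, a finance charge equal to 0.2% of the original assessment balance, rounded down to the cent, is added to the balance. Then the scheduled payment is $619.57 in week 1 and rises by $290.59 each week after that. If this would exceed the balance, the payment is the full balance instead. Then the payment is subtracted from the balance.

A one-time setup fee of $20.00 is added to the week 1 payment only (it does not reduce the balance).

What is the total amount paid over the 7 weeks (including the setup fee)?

Week 1: $9,991.02 +$19.98 interest = $10,011.00; pay $619.57 (+ $20.00 fee) → $9,391.43
Week 2: $9,391.43 +$19.98 interest = $9,411.41; pay $910.16 → $8,501.25
Week 3: $8,501.25 +$19.98 interest = $8,521.23; pay $1,200.75 → $7,320.48
Week 4: $7,320.48 +$19.98 interest = $7,340.46; pay $1,491.34 → $5,849.12
Week 5: $5,849.12 +$19.98 interest = $5,869.10; pay $1,781.93 → $4,087.17
Week 6: $4,087.17 +$19.98 interest = $4,107.15; pay $2,072.52 → $2,034.63
Week 7: $2,034.63 +$19.98 interest = $2,054.61; pay $2,054.61 → $0.00
Total paid: $10,150.88

$10,150.88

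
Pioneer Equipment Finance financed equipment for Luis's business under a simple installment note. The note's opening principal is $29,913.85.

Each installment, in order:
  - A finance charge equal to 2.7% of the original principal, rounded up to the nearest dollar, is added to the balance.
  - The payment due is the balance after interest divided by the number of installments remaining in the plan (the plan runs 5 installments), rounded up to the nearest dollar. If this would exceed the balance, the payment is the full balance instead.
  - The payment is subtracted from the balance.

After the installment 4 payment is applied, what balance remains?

Installment 1: $29,913.85 +$808.00 interest = $30,721.85; pay $6,145.00 → $24,576.85
Installment 2: $24,576.85 +$808.00 interest = $25,384.85; pay $6,347.00 → $19,037.85
Installment 3: $19,037.85 +$808.00 interest = $19,845.85; pay $6,616.00 → $13,229.85
Installment 4: $13,229.85 +$808.00 interest = $14,037.85; pay $7,019.00 → $7,018.85

$7,018.85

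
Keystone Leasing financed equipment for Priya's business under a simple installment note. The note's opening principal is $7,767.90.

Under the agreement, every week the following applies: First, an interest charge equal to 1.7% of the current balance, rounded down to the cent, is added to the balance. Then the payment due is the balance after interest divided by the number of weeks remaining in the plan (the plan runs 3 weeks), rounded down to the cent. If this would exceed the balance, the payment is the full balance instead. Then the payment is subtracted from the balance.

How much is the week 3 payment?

$2,723.61

Week 1: $7,767.90 +$132.05 interest = $7,899.95; pay $2,633.31 → $5,266.64
Week 2: $5,266.64 +$89.53 interest = $5,356.17; pay $2,678.08 → $2,678.09
Week 3: $2,678.09 +$45.52 interest = $2,723.61; pay $2,723.61 → $0.00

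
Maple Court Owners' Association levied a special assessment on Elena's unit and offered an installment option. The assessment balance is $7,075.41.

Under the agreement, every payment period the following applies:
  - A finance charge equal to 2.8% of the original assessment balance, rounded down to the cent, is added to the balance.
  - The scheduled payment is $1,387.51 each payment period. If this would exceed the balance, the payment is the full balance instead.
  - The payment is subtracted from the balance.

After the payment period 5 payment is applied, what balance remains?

$1,128.41

Payment period 1: opening $7,075.41; interest $198.11 → $7,273.52; payment $1,387.51; balance $5,886.01
Payment period 2: opening $5,886.01; interest $198.11 → $6,084.12; payment $1,387.51; balance $4,696.61
Payment period 3: opening $4,696.61; interest $198.11 → $4,894.72; payment $1,387.51; balance $3,507.21
Payment period 4: opening $3,507.21; interest $198.11 → $3,705.32; payment $1,387.51; balance $2,317.81
Payment period 5: opening $2,317.81; interest $198.11 → $2,515.92; payment $1,387.51; balance $1,128.41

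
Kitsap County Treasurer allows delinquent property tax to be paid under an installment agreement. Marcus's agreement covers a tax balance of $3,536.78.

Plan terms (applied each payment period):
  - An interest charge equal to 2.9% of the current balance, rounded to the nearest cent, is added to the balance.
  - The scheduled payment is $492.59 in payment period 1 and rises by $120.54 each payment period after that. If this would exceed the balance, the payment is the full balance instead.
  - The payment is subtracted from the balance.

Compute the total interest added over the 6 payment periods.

# | Opening | Interest | Payment | End bal
1 | $3,536.78 | $102.57 | $492.59 | $3,146.76
2 | $3,146.76 | $91.26 | $613.13 | $2,624.89
3 | $2,624.89 | $76.12 | $733.67 | $1,967.34
4 | $1,967.34 | $57.05 | $854.21 | $1,170.18
5 | $1,170.18 | $33.94 | $974.75 | $229.37
6 | $229.37 | $6.65 | $236.02 | $0.00
Total interest: $102.57 + $91.26 + $76.12 + $57.05 + $33.94 + $6.65 = $367.59

$367.59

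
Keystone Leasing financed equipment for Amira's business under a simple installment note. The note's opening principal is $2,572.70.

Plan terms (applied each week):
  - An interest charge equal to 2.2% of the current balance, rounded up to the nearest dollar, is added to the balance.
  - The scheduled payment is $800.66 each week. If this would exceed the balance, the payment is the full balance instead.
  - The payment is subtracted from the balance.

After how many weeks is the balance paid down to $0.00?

4

Week 1: opening $2,572.70; interest $57.00 → $2,629.70; payment $800.66; balance $1,829.04
Week 2: opening $1,829.04; interest $41.00 → $1,870.04; payment $800.66; balance $1,069.38
Week 3: opening $1,069.38; interest $24.00 → $1,093.38; payment $800.66; balance $292.72
Week 4: opening $292.72; interest $7.00 → $299.72; payment $299.72; balance $0.00
Balance reaches $0.00 in week 4.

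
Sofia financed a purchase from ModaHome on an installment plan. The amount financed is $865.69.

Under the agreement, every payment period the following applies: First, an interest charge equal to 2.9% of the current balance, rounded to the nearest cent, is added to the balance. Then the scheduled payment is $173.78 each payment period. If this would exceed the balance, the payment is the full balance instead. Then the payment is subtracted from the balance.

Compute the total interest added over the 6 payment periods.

Payment period 1: opening $865.69; interest $25.11 → $890.80; payment $173.78; balance $717.02
Payment period 2: opening $717.02; interest $20.79 → $737.81; payment $173.78; balance $564.03
Payment period 3: opening $564.03; interest $16.36 → $580.39; payment $173.78; balance $406.61
Payment period 4: opening $406.61; interest $11.79 → $418.40; payment $173.78; balance $244.62
Payment period 5: opening $244.62; interest $7.09 → $251.71; payment $173.78; balance $77.93
Payment period 6: opening $77.93; interest $2.26 → $80.19; payment $80.19; balance $0.00
Total interest: $25.11 + $20.79 + $16.36 + $11.79 + $7.09 + $2.26 = $83.40

$83.40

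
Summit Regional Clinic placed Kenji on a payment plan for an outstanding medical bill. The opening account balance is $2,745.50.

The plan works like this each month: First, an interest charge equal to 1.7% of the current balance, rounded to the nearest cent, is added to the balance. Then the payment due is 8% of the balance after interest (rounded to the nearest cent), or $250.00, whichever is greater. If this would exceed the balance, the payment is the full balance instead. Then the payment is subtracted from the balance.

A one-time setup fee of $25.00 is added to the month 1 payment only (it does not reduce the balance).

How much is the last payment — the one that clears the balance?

Month 1: opening $2,745.50; interest $46.67 → $2,792.17; payment $250.00 (+ $25.00 fee); balance $2,542.17
Month 2: opening $2,542.17; interest $43.22 → $2,585.39; payment $250.00; balance $2,335.39
Month 3: opening $2,335.39; interest $39.70 → $2,375.09; payment $250.00; balance $2,125.09
Month 4: opening $2,125.09; interest $36.13 → $2,161.22; payment $250.00; balance $1,911.22
Month 5: opening $1,911.22; interest $32.49 → $1,943.71; payment $250.00; balance $1,693.71
Month 6: opening $1,693.71; interest $28.79 → $1,722.50; payment $250.00; balance $1,472.50
Month 7: opening $1,472.50; interest $25.03 → $1,497.53; payment $250.00; balance $1,247.53
Month 8: opening $1,247.53; interest $21.21 → $1,268.74; payment $250.00; balance $1,018.74
Month 9: opening $1,018.74; interest $17.32 → $1,036.06; payment $250.00; balance $786.06
Month 10: opening $786.06; interest $13.36 → $799.42; payment $250.00; balance $549.42
Month 11: opening $549.42; interest $9.34 → $558.76; payment $250.00; balance $308.76
Month 12: opening $308.76; interest $5.25 → $314.01; payment $250.00; balance $64.01
Month 13: opening $64.01; interest $1.09 → $65.10; payment $65.10; balance $0.00

$65.10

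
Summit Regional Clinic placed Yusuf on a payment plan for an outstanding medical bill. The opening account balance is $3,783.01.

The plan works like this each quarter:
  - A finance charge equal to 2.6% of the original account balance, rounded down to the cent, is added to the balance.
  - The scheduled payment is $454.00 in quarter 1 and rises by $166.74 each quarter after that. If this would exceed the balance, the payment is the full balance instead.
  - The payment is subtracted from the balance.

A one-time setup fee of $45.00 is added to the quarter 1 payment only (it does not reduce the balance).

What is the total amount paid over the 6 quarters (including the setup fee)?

Quarter 1: opening $3,783.01; interest $98.35 → $3,881.36; payment $454.00 (+ $45.00 fee); balance $3,427.36
Quarter 2: opening $3,427.36; interest $98.35 → $3,525.71; payment $620.74; balance $2,904.97
Quarter 3: opening $2,904.97; interest $98.35 → $3,003.32; payment $787.48; balance $2,215.84
Quarter 4: opening $2,215.84; interest $98.35 → $2,314.19; payment $954.22; balance $1,359.97
Quarter 5: opening $1,359.97; interest $98.35 → $1,458.32; payment $1,120.96; balance $337.36
Quarter 6: opening $337.36; interest $98.35 → $435.71; payment $435.71; balance $0.00
Total paid: $4,418.11

$4,418.11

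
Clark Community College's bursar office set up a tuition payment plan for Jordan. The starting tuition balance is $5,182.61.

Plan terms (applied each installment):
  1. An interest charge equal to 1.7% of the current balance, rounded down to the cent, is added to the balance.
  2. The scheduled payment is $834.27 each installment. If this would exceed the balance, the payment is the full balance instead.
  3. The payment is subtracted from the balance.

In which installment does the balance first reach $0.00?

Installment 1: $5,182.61 +$88.10 interest = $5,270.71; pay $834.27 → $4,436.44
Installment 2: $4,436.44 +$75.41 interest = $4,511.85; pay $834.27 → $3,677.58
Installment 3: $3,677.58 +$62.51 interest = $3,740.09; pay $834.27 → $2,905.82
Installment 4: $2,905.82 +$49.39 interest = $2,955.21; pay $834.27 → $2,120.94
Installment 5: $2,120.94 +$36.05 interest = $2,156.99; pay $834.27 → $1,322.72
Installment 6: $1,322.72 +$22.48 interest = $1,345.20; pay $834.27 → $510.93
Installment 7: $510.93 +$8.68 interest = $519.61; pay $519.61 → $0.00
Balance reaches $0.00 in installment 7.

7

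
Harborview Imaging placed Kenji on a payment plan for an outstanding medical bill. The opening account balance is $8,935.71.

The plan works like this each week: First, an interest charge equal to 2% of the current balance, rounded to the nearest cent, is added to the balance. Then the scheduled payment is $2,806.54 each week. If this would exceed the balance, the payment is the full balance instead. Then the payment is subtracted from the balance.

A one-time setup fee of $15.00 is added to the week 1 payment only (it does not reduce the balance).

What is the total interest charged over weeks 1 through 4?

$395.29

Week 1: opening $8,935.71; interest $178.71 → $9,114.42; payment $2,806.54 (+ $15.00 fee); balance $6,307.88
Week 2: opening $6,307.88; interest $126.16 → $6,434.04; payment $2,806.54; balance $3,627.50
Week 3: opening $3,627.50; interest $72.55 → $3,700.05; payment $2,806.54; balance $893.51
Week 4: opening $893.51; interest $17.87 → $911.38; payment $911.38; balance $0.00
Total interest: $178.71 + $126.16 + $72.55 + $17.87 = $395.29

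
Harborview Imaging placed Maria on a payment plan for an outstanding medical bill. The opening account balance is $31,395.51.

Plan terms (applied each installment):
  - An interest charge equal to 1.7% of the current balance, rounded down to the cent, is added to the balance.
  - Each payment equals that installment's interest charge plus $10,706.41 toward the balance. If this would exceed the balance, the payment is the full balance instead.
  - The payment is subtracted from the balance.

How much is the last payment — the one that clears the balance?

$10,152.39

# | Opening | Interest | Payment | End bal
1 | $31,395.51 | $533.72 | $11,240.13 | $20,689.10
2 | $20,689.10 | $351.71 | $11,058.12 | $9,982.69
3 | $9,982.69 | $169.70 | $10,152.39 | $0.00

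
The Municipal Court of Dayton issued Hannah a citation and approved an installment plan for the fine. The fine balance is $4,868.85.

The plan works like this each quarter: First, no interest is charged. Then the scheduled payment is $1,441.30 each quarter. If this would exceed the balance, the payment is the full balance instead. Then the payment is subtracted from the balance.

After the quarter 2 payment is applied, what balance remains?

Quarter 1: opening $4,868.85; payment $1,441.30; balance $3,427.55
Quarter 2: opening $3,427.55; payment $1,441.30; balance $1,986.25

$1,986.25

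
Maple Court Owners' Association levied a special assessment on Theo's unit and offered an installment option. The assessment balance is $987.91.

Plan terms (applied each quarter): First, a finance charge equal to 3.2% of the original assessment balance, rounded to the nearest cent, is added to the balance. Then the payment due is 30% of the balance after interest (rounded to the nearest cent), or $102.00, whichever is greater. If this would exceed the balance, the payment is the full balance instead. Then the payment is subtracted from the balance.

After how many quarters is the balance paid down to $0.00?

9

Quarter 1: opening $987.91; interest $31.61 → $1,019.52; payment $305.86; balance $713.66
Quarter 2: opening $713.66; interest $31.61 → $745.27; payment $223.58; balance $521.69
Quarter 3: opening $521.69; interest $31.61 → $553.30; payment $165.99; balance $387.31
Quarter 4: opening $387.31; interest $31.61 → $418.92; payment $125.68; balance $293.24
Quarter 5: opening $293.24; interest $31.61 → $324.85; payment $102.00; balance $222.85
Quarter 6: opening $222.85; interest $31.61 → $254.46; payment $102.00; balance $152.46
Quarter 7: opening $152.46; interest $31.61 → $184.07; payment $102.00; balance $82.07
Quarter 8: opening $82.07; interest $31.61 → $113.68; payment $102.00; balance $11.68
Quarter 9: opening $11.68; interest $31.61 → $43.29; payment $43.29; balance $0.00
Balance reaches $0.00 in quarter 9.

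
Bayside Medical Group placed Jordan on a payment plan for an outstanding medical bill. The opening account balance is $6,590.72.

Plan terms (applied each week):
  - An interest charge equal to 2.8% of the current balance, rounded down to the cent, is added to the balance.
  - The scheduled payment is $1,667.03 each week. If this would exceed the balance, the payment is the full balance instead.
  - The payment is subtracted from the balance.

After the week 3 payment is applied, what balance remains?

Week 1: opening $6,590.72; interest $184.54 → $6,775.26; payment $1,667.03; balance $5,108.23
Week 2: opening $5,108.23; interest $143.03 → $5,251.26; payment $1,667.03; balance $3,584.23
Week 3: opening $3,584.23; interest $100.35 → $3,684.58; payment $1,667.03; balance $2,017.55

$2,017.55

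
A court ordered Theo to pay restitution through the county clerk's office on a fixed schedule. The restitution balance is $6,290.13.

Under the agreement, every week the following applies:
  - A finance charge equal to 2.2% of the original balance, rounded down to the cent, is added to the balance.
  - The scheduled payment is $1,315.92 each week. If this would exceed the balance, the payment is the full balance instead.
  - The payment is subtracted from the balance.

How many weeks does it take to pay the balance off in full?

Week 1: opening $6,290.13; interest $138.38 → $6,428.51; payment $1,315.92; balance $5,112.59
Week 2: opening $5,112.59; interest $138.38 → $5,250.97; payment $1,315.92; balance $3,935.05
Week 3: opening $3,935.05; interest $138.38 → $4,073.43; payment $1,315.92; balance $2,757.51
Week 4: opening $2,757.51; interest $138.38 → $2,895.89; payment $1,315.92; balance $1,579.97
Week 5: opening $1,579.97; interest $138.38 → $1,718.35; payment $1,315.92; balance $402.43
Week 6: opening $402.43; interest $138.38 → $540.81; payment $540.81; balance $0.00
Balance reaches $0.00 in week 6.

6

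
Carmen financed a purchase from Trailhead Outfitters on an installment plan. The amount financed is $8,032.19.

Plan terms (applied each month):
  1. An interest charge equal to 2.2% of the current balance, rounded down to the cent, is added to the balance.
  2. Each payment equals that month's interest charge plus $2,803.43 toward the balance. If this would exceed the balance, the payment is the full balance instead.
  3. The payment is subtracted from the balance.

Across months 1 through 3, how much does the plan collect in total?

Month 1: $8,032.19 +$176.70 interest = $8,208.89; pay $2,980.13 → $5,228.76
Month 2: $5,228.76 +$115.03 interest = $5,343.79; pay $2,918.46 → $2,425.33
Month 3: $2,425.33 +$53.35 interest = $2,478.68; pay $2,478.68 → $0.00
Total paid: $8,377.27

$8,377.27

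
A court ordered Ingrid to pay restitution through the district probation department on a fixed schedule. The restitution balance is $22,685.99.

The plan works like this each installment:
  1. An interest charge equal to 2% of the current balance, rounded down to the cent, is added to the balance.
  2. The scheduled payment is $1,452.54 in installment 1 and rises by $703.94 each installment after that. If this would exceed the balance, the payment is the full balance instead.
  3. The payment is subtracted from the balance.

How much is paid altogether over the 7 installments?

$24,925.47

# | Opening | Interest | Payment | End bal
1 | $22,685.99 | $453.71 | $1,452.54 | $21,687.16
2 | $21,687.16 | $433.74 | $2,156.48 | $19,964.42
3 | $19,964.42 | $399.28 | $2,860.42 | $17,503.28
4 | $17,503.28 | $350.06 | $3,564.36 | $14,288.98
5 | $14,288.98 | $285.77 | $4,268.30 | $10,306.45
6 | $10,306.45 | $206.12 | $4,972.24 | $5,540.33
7 | $5,540.33 | $110.80 | $5,651.13 | $0.00
Total paid: $24,925.47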